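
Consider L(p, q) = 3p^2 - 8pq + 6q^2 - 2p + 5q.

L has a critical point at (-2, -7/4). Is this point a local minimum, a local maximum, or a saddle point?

local minimum

The Hessian of L is constant: H = [[6, -8], [-8, 12]].
det(H) = 6·12 − (-8)² = 8.
det(H) > 0 and tr(H) = 18 > 0, so H is positive definite and the point is a local minimum.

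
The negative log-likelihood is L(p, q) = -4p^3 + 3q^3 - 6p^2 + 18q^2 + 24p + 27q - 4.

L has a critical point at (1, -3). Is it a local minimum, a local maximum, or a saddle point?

The mixed partial ∂²L/∂p∂q is 0, so the Hessian at any point is diag(L_pp, L_qq) = diag(-12(2p + 1), 18(q + 2)).
At (1, -3): H = diag(-36, -18).
Both eigenvalues are negative, so H is negative definite: a local maximum.

local maximum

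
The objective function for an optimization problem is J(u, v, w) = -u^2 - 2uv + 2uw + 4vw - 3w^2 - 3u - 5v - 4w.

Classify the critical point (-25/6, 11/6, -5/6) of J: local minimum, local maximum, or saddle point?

saddle point

The Hessian is constant: H = [[-2, -2, 2], [-2, 0, 4], [2, 4, -6]].
Leading principal minors: Δ₁ = -2, Δ₂ = -4, Δ₃ = 24.
The minors fit neither the all-positive nor the alternating-sign pattern, so H is indefinite: a saddle point.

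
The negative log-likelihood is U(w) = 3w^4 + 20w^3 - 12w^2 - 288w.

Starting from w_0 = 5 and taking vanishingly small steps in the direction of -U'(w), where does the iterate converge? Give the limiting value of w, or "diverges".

U'(w) = 12(w - 2)(w + 3)(w + 4), so U'(5) = 2592.
Gradient descent moves in the -U' direction, i.e. w is decreasing.
The nearest critical point in that direction is w = 2, where U'' = 360 > 0 (a local minimum). The iterate converges there.

2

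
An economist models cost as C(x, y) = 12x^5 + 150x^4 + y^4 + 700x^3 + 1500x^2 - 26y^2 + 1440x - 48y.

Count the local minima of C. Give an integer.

4

C separates as a function of x plus a function of y, so ∇C=0 decouples.
∂C/∂x = 60(x + 1)(x + 2)(x + 3)(x + 4) = 0 at x ∈ {-4, -3, -2, -1}; ∂C/∂y = 4(y - 4)(y + 1)(y + 3) = 0 at y ∈ {-3, -1, 4}.
The Hessian is diagonal: diag(C_xx, C_yy). Second derivatives: C_xx(-4)=-360, C_xx(-3)=120, C_xx(-2)=-120, C_xx(-1)=360; C_yy(-3)=56, C_yy(-1)=-40, C_yy(4)=140.
Local minima occur where both diagonal entries positive: (-3, -3), (-3, 4), (-1, -3), (-1, 4). Count: 4.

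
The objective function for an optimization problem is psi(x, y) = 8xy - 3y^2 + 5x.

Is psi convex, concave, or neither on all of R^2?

psi is quadratic, so its Hessian is the constant matrix H = [[0, 8], [8, -6]].
det(H) = -64, tr(H) = -6.
det(H) < 0, so H is indefinite: neither convex nor concave.

neither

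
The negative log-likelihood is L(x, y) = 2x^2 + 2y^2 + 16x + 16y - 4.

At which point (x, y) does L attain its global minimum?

L(x,y) separates as P(x) + Q(y) − 4, so its minimum is min P + min Q − 4.
P'(x) = 4x + 16 vanishes at x ∈ {-4}; Q'(y) = 4y + 16 vanishes at y ∈ {-4}.
Local minima of P (where P''>0): P(-4)=-32. Local minima of Q: Q(-4)=-32.
So the global minimum of L is P(-4) + Q(-4) − 4 = -32 − 32 − 4 = -68, attained at (-4, -4).

(-4, -4)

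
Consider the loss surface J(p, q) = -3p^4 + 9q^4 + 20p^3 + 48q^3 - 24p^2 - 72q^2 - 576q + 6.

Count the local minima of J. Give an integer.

2

J separates as a function of p plus a function of q, so ∇J=0 decouples.
∂J/∂p = -12p(p - 4)(p - 1) = 0 at p ∈ {0, 1, 4}; ∂J/∂q = 36(q - 2)(q + 2)(q + 4) = 0 at q ∈ {-4, -2, 2}.
The Hessian is diagonal: diag(J_pp, J_qq). Second derivatives: J_pp(0)=-48, J_pp(1)=36, J_pp(4)=-144; J_qq(-4)=432, J_qq(-2)=-288, J_qq(2)=864.
Local minima occur where both diagonal entries positive: (1, -4), (1, 2). Count: 2.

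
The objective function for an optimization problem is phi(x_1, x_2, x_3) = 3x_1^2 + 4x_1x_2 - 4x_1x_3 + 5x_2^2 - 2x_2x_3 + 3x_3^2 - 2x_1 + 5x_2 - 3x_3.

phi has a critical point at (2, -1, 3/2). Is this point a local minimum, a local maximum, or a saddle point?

local minimum

The Hessian is constant: H = [[6, 4, -4], [4, 10, -2], [-4, -2, 6]].
Leading principal minors: Δ₁ = 6, Δ₂ = 44, Δ₃ = 144.
All leading minors are positive, so H is positive definite: a local minimum.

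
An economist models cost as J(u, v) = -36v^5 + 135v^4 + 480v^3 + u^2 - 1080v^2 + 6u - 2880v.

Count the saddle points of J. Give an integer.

2

J separates as a function of u plus a function of v, so ∇J=0 decouples.
∂J/∂u = 2(u + 3) = 0 at u ∈ {-3}; ∂J/∂v = -180(v - 4)(v - 2)(v + 1)(v + 2) = 0 at v ∈ {-2, -1, 2, 4}.
The Hessian is diagonal: diag(J_uu, J_vv). Second derivatives: J_uu(-3)=2; J_vv(-2)=4320, J_vv(-1)=-2700, J_vv(2)=4320, J_vv(4)=-10800.
Saddle points occur where the two diagonal entries have opposite signs: (-3, -1), (-3, 4). Count: 2.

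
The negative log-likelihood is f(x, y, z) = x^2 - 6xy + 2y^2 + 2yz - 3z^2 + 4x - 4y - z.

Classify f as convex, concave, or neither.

f is quadratic, so its Hessian is the constant matrix H = [[2, -6, 0], [-6, 4, 2], [0, 2, -6]].
Leading principal minors: 2, -28, 160.
Neither pattern holds ⇒ H is indefinite ⇒ neither convex nor concave.

neither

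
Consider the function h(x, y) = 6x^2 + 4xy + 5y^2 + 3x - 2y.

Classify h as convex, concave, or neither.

h is quadratic, so its Hessian is the constant matrix H = [[12, 4], [4, 10]].
det(H) = 104, tr(H) = 22.
det(H) > 0 and tr(H) > 0, so H is positive definite everywhere: convex.

convex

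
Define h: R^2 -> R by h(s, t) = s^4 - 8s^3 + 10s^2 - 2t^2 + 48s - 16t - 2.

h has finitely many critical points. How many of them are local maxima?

1

h separates as a function of s plus a function of t, so ∇h=0 decouples.
∂h/∂s = 4(s - 4)(s - 3)(s + 1) = 0 at s ∈ {-1, 3, 4}; ∂h/∂t = -4(t + 4) = 0 at t ∈ {-4}.
The Hessian is diagonal: diag(h_ss, h_tt). Second derivatives: h_ss(-1)=80, h_ss(3)=-16, h_ss(4)=20; h_tt(-4)=-4.
Local maxima occur where both diagonal entries negative: (3, -4). Count: 1.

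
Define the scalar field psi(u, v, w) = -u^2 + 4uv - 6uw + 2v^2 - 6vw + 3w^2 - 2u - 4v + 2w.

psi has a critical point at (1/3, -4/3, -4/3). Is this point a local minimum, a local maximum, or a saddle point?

The Hessian is constant: H = [[-2, 4, -6], [4, 4, -6], [-6, -6, 6]].
Leading principal minors: Δ₁ = -2, Δ₂ = -24, Δ₃ = 72.
The minors fit neither the all-positive nor the alternating-sign pattern, so H is indefinite: a saddle point.

saddle point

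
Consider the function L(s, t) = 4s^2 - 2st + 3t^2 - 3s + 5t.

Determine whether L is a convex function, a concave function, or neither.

convex

L is quadratic, so its Hessian is the constant matrix H = [[8, -2], [-2, 6]].
det(H) = 44, tr(H) = 14.
det(H) > 0 and tr(H) > 0, so H is positive definite everywhere: convex.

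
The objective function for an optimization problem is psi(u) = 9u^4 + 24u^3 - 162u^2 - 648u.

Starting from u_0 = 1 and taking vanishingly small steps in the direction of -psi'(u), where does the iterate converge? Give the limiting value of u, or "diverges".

3

psi'(u) = 36(u - 3)(u + 2)(u + 3), so psi'(1) = -864.
Gradient descent moves in the -psi' direction, i.e. u is increasing.
The nearest critical point in that direction is u = 3, where psi'' = 1080 > 0 (a local minimum). The iterate converges there.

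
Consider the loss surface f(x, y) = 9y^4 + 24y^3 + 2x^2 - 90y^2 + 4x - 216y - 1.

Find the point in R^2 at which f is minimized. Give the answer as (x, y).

(-1, 2)

f(x,y) separates as P(x) + Q(y) − 1, so its minimum is min P + min Q − 1.
P'(x) = 4x + 4 vanishes at x ∈ {-1}; Q'(y) = 36(y - 2)(y + 1)(y + 3) vanishes at y ∈ {-3, -1, 2}.
Local minima of P (where P''>0): P(-1)=-2. Local minima of Q: Q(-3)=-81, Q(2)=-456.
So the global minimum of f is P(-1) + Q(2) − 1 = -2 − 456 − 1 = -459, attained at (-1, 2).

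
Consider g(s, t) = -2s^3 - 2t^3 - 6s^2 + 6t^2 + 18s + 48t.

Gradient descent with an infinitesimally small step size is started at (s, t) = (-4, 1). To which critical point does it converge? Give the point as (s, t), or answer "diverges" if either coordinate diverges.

g is separable, so gradient descent decouples: s follows -∂g/∂s, t follows -∂g/∂t.
∂g/∂s = -6(s - 1)(s + 3); at s=-4 this is -30, so s increases.
∂g/∂t = -6(t - 4)(t + 2); at t=1 this is 54, so t decreases.
s converges to its nearest critical value -3 (a local min of the s-part); t converges to -2. The iterate converges to (-3, -2).

(-3, -2)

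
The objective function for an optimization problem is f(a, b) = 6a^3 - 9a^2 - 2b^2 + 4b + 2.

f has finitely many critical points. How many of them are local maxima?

1

f separates as a function of a plus a function of b, so ∇f=0 decouples.
∂f/∂a = 18a(a - 1) = 0 at a ∈ {0, 1}; ∂f/∂b = -4(b - 1) = 0 at b ∈ {1}.
The Hessian is diagonal: diag(f_aa, f_bb). Second derivatives: f_aa(0)=-18, f_aa(1)=18; f_bb(1)=-4.
Local maxima occur where both diagonal entries negative: (0, 1). Count: 1.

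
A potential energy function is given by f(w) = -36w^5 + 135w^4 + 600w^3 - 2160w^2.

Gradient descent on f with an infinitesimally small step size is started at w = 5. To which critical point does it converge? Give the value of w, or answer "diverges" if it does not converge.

diverges

f'(w) = -180w(w - 4)(w - 2)(w + 3), so f'(5) = -21600.
Gradient descent moves in the -f' direction, i.e. w is increasing.
There is no critical point above w=5, and f' keeps the same sign, so the iterate runs off to +∞.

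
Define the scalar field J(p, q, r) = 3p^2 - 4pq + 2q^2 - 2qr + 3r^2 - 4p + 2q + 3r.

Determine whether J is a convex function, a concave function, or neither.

J is quadratic, so its Hessian is the constant matrix H = [[6, -4, 0], [-4, 4, -2], [0, -2, 6]].
Leading principal minors: 6, 8, 24.
All positive ⇒ H ≻ 0 ⇒ convex.

convex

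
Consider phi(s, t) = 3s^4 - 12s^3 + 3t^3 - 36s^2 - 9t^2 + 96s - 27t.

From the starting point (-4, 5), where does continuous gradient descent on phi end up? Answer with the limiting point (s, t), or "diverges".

(-2, 3)

phi is separable, so gradient descent decouples: s follows -∂phi/∂s, t follows -∂phi/∂t.
∂phi/∂s = 12(s - 4)(s - 1)(s + 2); at s=-4 this is -960, so s increases.
∂phi/∂t = 9(t - 3)(t + 1); at t=5 this is 108, so t decreases.
s converges to its nearest critical value -2 (a local min of the s-part); t converges to 3. The iterate converges to (-2, 3).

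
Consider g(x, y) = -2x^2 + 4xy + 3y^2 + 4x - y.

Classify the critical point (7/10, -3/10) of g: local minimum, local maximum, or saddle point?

saddle point

The Hessian of g is constant: H = [[-4, 4], [4, 6]].
det(H) = (-4)·6 − 4² = -40.
Since det(H) < 0, H is indefinite and the critical point is a saddle point.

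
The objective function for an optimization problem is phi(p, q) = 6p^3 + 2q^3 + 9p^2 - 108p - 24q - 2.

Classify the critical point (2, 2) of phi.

The mixed partial ∂²phi/∂p∂q is 0, so the Hessian at any point is diag(phi_pp, phi_qq) = diag(18(2p + 1), 12q).
At (2, 2): H = diag(90, 24).
Both eigenvalues are positive, so H is positive definite: a local minimum.

local minimum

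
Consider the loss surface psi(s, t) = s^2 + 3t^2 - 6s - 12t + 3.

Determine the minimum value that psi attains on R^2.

-18

psi(s,t) separates as P(s) + Q(t) + 3, so its minimum is min P + min Q + 3.
P'(s) = 2s - 6 vanishes at s ∈ {3}; Q'(t) = 6(t - 2) vanishes at t ∈ {2}.
Local minima of P (where P''>0): P(3)=-9. Local minima of Q: Q(2)=-12.
So the global minimum of psi is P(3) + Q(2) + 3 = -9 − 12 + 3 = -18, attained at (3, 2).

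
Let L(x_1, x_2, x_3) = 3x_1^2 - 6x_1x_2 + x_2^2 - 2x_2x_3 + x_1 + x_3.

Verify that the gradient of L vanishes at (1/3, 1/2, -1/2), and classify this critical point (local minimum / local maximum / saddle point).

∇L = (6x_1 - 6x_2 + 1, -6x_1 + 2x_2 - 2x_3, -2x_2 + 1); substituting (1/3, 1/2, -1/2) gives ∇L = (0, 0, 0), so (1/3, 1/2, -1/2) is indeed a critical point.
The Hessian is constant: H = [[6, -6, 0], [-6, 2, -2], [0, -2, 0]].
Leading principal minors: Δ₁ = 6, Δ₂ = -24, Δ₃ = -24.
The minors fit neither the all-positive nor the alternating-sign pattern, so H is indefinite: a saddle point.

saddle point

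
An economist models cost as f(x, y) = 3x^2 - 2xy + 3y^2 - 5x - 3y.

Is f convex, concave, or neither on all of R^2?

f is quadratic, so its Hessian is the constant matrix H = [[6, -2], [-2, 6]].
det(H) = 32, tr(H) = 12.
det(H) > 0 and tr(H) > 0, so H is positive definite everywhere: convex.

convex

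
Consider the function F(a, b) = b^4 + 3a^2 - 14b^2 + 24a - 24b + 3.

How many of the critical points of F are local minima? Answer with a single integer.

F separates as a function of a plus a function of b, so ∇F=0 decouples.
∂F/∂a = 6(a + 4) = 0 at a ∈ {-4}; ∂F/∂b = 4(b - 3)(b + 1)(b + 2) = 0 at b ∈ {-2, -1, 3}.
The Hessian is diagonal: diag(F_aa, F_bb). Second derivatives: F_aa(-4)=6; F_bb(-2)=20, F_bb(-1)=-16, F_bb(3)=80.
Local minima occur where both diagonal entries positive: (-4, -2), (-4, 3). Count: 2.

2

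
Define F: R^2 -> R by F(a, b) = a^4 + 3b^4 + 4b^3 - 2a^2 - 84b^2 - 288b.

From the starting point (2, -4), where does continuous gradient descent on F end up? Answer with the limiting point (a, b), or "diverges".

F is separable, so gradient descent decouples: a follows -∂F/∂a, b follows -∂F/∂b.
∂F/∂a = 4a(a - 1)(a + 1); at a=2 this is 24, so a decreases.
∂F/∂b = 12(b - 4)(b + 2)(b + 3); at b=-4 this is -192, so b increases.
a converges to its nearest critical value 1 (a local min of the a-part); b converges to -3. The iterate converges to (1, -3).

(1, -3)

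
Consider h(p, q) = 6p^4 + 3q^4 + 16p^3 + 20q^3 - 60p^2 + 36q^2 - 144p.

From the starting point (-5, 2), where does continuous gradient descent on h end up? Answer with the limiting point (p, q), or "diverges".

h is separable, so gradient descent decouples: p follows -∂h/∂p, q follows -∂h/∂q.
∂h/∂p = 24(p - 2)(p + 1)(p + 3); at p=-5 this is -1344, so p increases.
∂h/∂q = 12q(q + 2)(q + 3); at q=2 this is 480, so q decreases.
p converges to its nearest critical value -3 (a local min of the p-part); q converges to 0. The iterate converges to (-3, 0).

(-3, 0)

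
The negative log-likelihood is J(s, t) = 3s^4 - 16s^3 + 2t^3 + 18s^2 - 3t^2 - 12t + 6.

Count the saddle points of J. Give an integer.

J separates as a function of s plus a function of t, so ∇J=0 decouples.
∂J/∂s = 12s(s - 3)(s - 1) = 0 at s ∈ {0, 1, 3}; ∂J/∂t = 6(t - 2)(t + 1) = 0 at t ∈ {-1, 2}.
The Hessian is diagonal: diag(J_ss, J_tt). Second derivatives: J_ss(0)=36, J_ss(1)=-24, J_ss(3)=72; J_tt(-1)=-18, J_tt(2)=18.
Saddle points occur where the two diagonal entries have opposite signs: (0, -1), (1, 2), (3, -1). Count: 3.

3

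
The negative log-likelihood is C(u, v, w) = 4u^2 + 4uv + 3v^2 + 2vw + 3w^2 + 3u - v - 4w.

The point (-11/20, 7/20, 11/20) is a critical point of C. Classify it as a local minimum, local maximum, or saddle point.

The Hessian is constant: H = [[8, 4, 0], [4, 6, 2], [0, 2, 6]].
Leading principal minors: Δ₁ = 8, Δ₂ = 32, Δ₃ = 160.
All leading minors are positive, so H is positive definite: a local minimum.

local minimum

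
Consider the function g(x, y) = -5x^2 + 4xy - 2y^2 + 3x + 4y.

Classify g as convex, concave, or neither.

concave

g is quadratic, so its Hessian is the constant matrix H = [[-10, 4], [4, -4]].
det(H) = 24, tr(H) = -14.
det(H) > 0 and tr(H) < 0, so H is negative definite everywhere: concave.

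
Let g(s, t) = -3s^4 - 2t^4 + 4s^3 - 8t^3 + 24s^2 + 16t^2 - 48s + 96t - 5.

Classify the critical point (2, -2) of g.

The mixed partial ∂²g/∂s∂t is 0, so the Hessian at any point is diag(g_ss, g_tt) = diag(12(-3s^2 + 2s + 4), 8(-3t^2 - 6t + 4)).
At (2, -2): H = diag(-48, 32).
The eigenvalues have opposite signs, so H is indefinite: a saddle point.

saddle point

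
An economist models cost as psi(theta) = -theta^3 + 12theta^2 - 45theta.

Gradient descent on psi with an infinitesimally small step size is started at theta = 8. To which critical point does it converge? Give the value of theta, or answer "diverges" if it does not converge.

psi'(theta) = -3(theta - 5)(theta - 3), so psi'(8) = -45.
Gradient descent moves in the -psi' direction, i.e. theta is increasing.
There is no critical point above theta=8, and psi' keeps the same sign, so the iterate runs off to +∞.

diverges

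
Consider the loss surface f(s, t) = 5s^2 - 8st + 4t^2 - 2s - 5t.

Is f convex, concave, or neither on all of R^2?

convex

f is quadratic, so its Hessian is the constant matrix H = [[10, -8], [-8, 8]].
det(H) = 16, tr(H) = 18.
det(H) > 0 and tr(H) > 0, so H is positive definite everywhere: convex.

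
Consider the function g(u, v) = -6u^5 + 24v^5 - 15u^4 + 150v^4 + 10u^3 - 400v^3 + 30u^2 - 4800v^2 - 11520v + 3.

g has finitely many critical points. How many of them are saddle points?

8

g separates as a function of u plus a function of v, so ∇g=0 decouples.
∂g/∂u = -30u(u - 1)(u + 1)(u + 2) = 0 at u ∈ {-2, -1, 0, 1}; ∂g/∂v = 120(v - 4)(v + 2)(v + 3)(v + 4) = 0 at v ∈ {-4, -3, -2, 4}.
The Hessian is diagonal: diag(g_uu, g_vv). Second derivatives: g_uu(-2)=180, g_uu(-1)=-60, g_uu(0)=60, g_uu(1)=-180; g_vv(-4)=-1920, g_vv(-3)=840, g_vv(-2)=-1440, g_vv(4)=40320.
Saddle points occur where the two diagonal entries have opposite signs: (-2, -4), (-2, -2), (-1, -3), (-1, 4), (0, -4), (0, -2), (1, -3), (1, 4). Count: 8.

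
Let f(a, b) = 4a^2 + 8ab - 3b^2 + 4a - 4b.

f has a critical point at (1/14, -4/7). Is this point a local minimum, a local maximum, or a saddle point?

saddle point

The Hessian of f is constant: H = [[8, 8], [8, -6]].
det(H) = 8·(-6) − 8² = -112.
Since det(H) < 0, H is indefinite and the critical point is a saddle point.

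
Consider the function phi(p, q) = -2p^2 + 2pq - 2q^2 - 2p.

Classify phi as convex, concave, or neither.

concave

phi is quadratic, so its Hessian is the constant matrix H = [[-4, 2], [2, -4]].
det(H) = 12, tr(H) = -8.
det(H) > 0 and tr(H) < 0, so H is negative definite everywhere: concave.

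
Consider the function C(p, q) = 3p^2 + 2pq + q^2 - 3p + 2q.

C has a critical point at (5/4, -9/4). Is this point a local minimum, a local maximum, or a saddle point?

local minimum

The Hessian of C is constant: H = [[6, 2], [2, 2]].
det(H) = 6·2 − 2² = 8.
det(H) > 0 and tr(H) = 8 > 0, so H is positive definite and the point is a local minimum.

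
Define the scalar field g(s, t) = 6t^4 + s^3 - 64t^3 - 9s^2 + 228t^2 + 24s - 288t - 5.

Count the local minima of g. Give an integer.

2

g separates as a function of s plus a function of t, so ∇g=0 decouples.
∂g/∂s = 3(s - 4)(s - 2) = 0 at s ∈ {2, 4}; ∂g/∂t = 24(t - 4)(t - 3)(t - 1) = 0 at t ∈ {1, 3, 4}.
The Hessian is diagonal: diag(g_ss, g_tt). Second derivatives: g_ss(2)=-6, g_ss(4)=6; g_tt(1)=144, g_tt(3)=-48, g_tt(4)=72.
Local minima occur where both diagonal entries positive: (4, 1), (4, 4). Count: 2.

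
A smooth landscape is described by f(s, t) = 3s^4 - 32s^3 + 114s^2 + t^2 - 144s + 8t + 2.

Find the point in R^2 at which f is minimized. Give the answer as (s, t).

(1, -4)

f(s,t) separates as P(s) + Q(t) + 2, so its minimum is min P + min Q + 2.
P'(s) = 12(s - 4)(s - 3)(s - 1) vanishes at s ∈ {1, 3, 4}; Q'(t) = 2(t + 4) vanishes at t ∈ {-4}.
Local minima of P (where P''>0): P(1)=-59, P(4)=-32. Local minima of Q: Q(-4)=-16.
So the global minimum of f is P(1) + Q(-4) + 2 = -59 − 16 + 2 = -73, attained at (1, -4).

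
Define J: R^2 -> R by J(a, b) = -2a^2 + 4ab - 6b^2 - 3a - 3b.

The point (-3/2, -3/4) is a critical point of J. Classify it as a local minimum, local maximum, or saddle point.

local maximum

The Hessian of J is constant: H = [[-4, 4], [4, -12]].
det(H) = (-4)·(-12) − 4² = 32.
det(H) > 0 and tr(H) = -16 < 0, so H is negative definite and the point is a local maximum.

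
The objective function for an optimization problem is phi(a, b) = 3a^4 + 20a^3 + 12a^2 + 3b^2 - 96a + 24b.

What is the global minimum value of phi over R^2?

-109

phi(a,b) separates as P(a) + Q(b), so its minimum is min P + min Q.
P'(a) = 12(a - 1)(a + 2)(a + 4) vanishes at a ∈ {-4, -2, 1}; Q'(b) = 6b + 24 vanishes at b ∈ {-4}.
Local minima of P (where P''>0): P(-4)=64, P(1)=-61. Local minima of Q: Q(-4)=-48.
So the global minimum of phi is P(1) + Q(-4) = -61 − 48 = -109, attained at (1, -4).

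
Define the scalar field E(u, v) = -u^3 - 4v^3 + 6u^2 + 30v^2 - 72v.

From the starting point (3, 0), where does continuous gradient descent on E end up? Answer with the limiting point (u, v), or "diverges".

(0, 2)

E is separable, so gradient descent decouples: u follows -∂E/∂u, v follows -∂E/∂v.
∂E/∂u = -3u(u - 4); at u=3 this is 9, so u decreases.
∂E/∂v = -12(v - 3)(v - 2); at v=0 this is -72, so v increases.
u converges to its nearest critical value 0 (a local min of the u-part); v converges to 2. The iterate converges to (0, 2).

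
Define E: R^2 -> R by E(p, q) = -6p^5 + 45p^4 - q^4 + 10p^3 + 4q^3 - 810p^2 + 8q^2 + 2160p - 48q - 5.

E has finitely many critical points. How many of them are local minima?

2

E separates as a function of p plus a function of q, so ∇E=0 decouples.
∂E/∂p = -30(p - 4)(p - 3)(p - 2)(p + 3) = 0 at p ∈ {-3, 2, 3, 4}; ∂E/∂q = -4(q - 3)(q - 2)(q + 2) = 0 at q ∈ {-2, 2, 3}.
The Hessian is diagonal: diag(E_pp, E_qq). Second derivatives: E_pp(-3)=6300, E_pp(2)=-300, E_pp(3)=180, E_pp(4)=-420; E_qq(-2)=-80, E_qq(2)=16, E_qq(3)=-20.
Local minima occur where both diagonal entries positive: (-3, 2), (3, 2). Count: 2.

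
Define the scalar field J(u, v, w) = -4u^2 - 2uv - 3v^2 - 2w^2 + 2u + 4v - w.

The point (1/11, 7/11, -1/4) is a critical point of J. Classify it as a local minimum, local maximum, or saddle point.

The Hessian is constant: H = [[-8, -2, 0], [-2, -6, 0], [0, 0, -4]].
Leading principal minors: Δ₁ = -8, Δ₂ = 44, Δ₃ = -176.
The minors alternate sign starting negative (−, +, −), so H is negative definite: a local maximum.

local maximum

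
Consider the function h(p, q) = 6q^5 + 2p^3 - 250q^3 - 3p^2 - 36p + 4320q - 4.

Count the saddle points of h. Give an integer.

4

h separates as a function of p plus a function of q, so ∇h=0 decouples.
∂h/∂p = 6(p - 3)(p + 2) = 0 at p ∈ {-2, 3}; ∂h/∂q = 30(q - 4)(q - 3)(q + 3)(q + 4) = 0 at q ∈ {-4, -3, 3, 4}.
The Hessian is diagonal: diag(h_pp, h_qq). Second derivatives: h_pp(-2)=-30, h_pp(3)=30; h_qq(-4)=-1680, h_qq(-3)=1260, h_qq(3)=-1260, h_qq(4)=1680.
Saddle points occur where the two diagonal entries have opposite signs: (-2, -3), (-2, 4), (3, -4), (3, 3). Count: 4.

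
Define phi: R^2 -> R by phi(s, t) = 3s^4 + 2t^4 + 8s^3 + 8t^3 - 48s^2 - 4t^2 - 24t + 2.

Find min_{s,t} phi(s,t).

phi(s,t) separates as P(s) + Q(t) + 2, so its minimum is min P + min Q + 2.
P'(s) = 12s(s - 2)(s + 4) vanishes at s ∈ {-4, 0, 2}; Q'(t) = 8(t - 1)(t + 1)(t + 3) vanishes at t ∈ {-3, -1, 1}.
Local minima of P (where P''>0): P(-4)=-512, P(2)=-80. Local minima of Q: Q(-3)=-18, Q(1)=-18.
So the global minimum of phi is P(-4) + Q(-3) + 2 = -512 − 18 + 2 = -528, attained at (-4, -3).

-528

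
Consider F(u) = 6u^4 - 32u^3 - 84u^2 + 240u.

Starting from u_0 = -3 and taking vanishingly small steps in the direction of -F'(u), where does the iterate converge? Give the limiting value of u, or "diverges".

-2

F'(u) = 24(u - 5)(u - 1)(u + 2), so F'(-3) = -768.
Gradient descent moves in the -F' direction, i.e. u is increasing.
The nearest critical point in that direction is u = -2, where F'' = 504 > 0 (a local minimum). The iterate converges there.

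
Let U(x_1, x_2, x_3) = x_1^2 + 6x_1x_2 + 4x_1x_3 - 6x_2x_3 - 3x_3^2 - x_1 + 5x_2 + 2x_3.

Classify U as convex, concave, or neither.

neither

U is quadratic, so its Hessian is the constant matrix H = [[2, 6, 4], [6, 0, -6], [4, -6, -6]].
Leading principal minors: 2, -36, -144.
Neither pattern holds ⇒ H is indefinite ⇒ neither convex nor concave.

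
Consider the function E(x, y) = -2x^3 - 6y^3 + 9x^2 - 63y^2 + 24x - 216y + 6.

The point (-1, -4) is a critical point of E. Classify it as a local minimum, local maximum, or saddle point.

The mixed partial ∂²E/∂x∂y is 0, so the Hessian at any point is diag(E_xx, E_yy) = diag(6(-2x + 3), -18(2y + 7)).
At (-1, -4): H = diag(30, 18).
Both eigenvalues are positive, so H is positive definite: a local minimum.

local minimum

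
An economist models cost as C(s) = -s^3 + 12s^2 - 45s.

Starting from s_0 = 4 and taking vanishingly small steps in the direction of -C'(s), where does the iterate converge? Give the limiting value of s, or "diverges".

3

C'(s) = -3(s - 5)(s - 3), so C'(4) = 3.
Gradient descent moves in the -C' direction, i.e. s is decreasing.
The nearest critical point in that direction is s = 3, where C'' = 6 > 0 (a local minimum). The iterate converges there.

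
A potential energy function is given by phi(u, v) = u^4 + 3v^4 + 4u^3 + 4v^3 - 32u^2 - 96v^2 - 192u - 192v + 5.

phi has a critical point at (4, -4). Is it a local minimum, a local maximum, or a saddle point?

The mixed partial ∂²phi/∂u∂v is 0, so the Hessian at any point is diag(phi_uu, phi_vv) = diag(4(3u^2 + 6u - 16), 12(3v^2 + 2v - 16)).
At (4, -4): H = diag(224, 288).
Both eigenvalues are positive, so H is positive definite: a local minimum.

local minimum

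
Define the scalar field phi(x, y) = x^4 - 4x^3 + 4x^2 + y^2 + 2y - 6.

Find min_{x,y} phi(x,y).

phi(x,y) separates as P(x) + Q(y) − 6, so its minimum is min P + min Q − 6.
P'(x) = 4x(x - 2)(x - 1) vanishes at x ∈ {0, 1, 2}; Q'(y) = 2y + 2 vanishes at y ∈ {-1}.
Local minima of P (where P''>0): P(0)=0, P(2)=0. Local minima of Q: Q(-1)=-1.
So the global minimum of phi is P(0) + Q(-1) − 6 = 0 − 1 − 6 = -7, attained at (0, -1).

-7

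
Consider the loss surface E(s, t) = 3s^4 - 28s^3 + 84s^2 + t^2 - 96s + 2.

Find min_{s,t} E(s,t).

-62

E(s,t) separates as P(s) + Q(t) + 2, so its minimum is min P + min Q + 2.
P'(s) = 12(s - 4)(s - 2)(s - 1) vanishes at s ∈ {1, 2, 4}; Q'(t) = 2t vanishes at t ∈ {0}.
Local minima of P (where P''>0): P(1)=-37, P(4)=-64. Local minima of Q: Q(0)=0.
So the global minimum of E is P(4) + Q(0) + 2 = -64 + 0 + 2 = -62, attained at (4, 0).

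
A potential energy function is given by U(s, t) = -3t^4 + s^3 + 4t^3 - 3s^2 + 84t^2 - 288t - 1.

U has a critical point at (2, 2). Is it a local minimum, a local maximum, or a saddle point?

local minimum

The mixed partial ∂²U/∂s∂t is 0, so the Hessian at any point is diag(U_ss, U_tt) = diag(6(s - 1), 12(-3t^2 + 2t + 14)).
At (2, 2): H = diag(6, 72).
Both eigenvalues are positive, so H is positive definite: a local minimum.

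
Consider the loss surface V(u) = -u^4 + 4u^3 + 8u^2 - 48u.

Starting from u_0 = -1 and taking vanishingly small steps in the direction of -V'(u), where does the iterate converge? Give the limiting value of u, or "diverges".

V'(u) = -4(u - 3)(u - 2)(u + 2), so V'(-1) = -48.
Gradient descent moves in the -V' direction, i.e. u is increasing.
The nearest critical point in that direction is u = 2, where V'' = 16 > 0 (a local minimum). The iterate converges there.

2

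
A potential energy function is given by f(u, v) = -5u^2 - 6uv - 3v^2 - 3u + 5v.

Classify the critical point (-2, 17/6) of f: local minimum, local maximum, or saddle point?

local maximum

The Hessian of f is constant: H = [[-10, -6], [-6, -6]].
det(H) = (-10)·(-6) − (-6)² = 24.
det(H) > 0 and tr(H) = -16 < 0, so H is negative definite and the point is a local maximum.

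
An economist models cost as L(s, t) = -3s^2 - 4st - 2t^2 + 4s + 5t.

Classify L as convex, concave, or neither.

L is quadratic, so its Hessian is the constant matrix H = [[-6, -4], [-4, -4]].
det(H) = 8, tr(H) = -10.
det(H) > 0 and tr(H) < 0, so H is negative definite everywhere: concave.

concave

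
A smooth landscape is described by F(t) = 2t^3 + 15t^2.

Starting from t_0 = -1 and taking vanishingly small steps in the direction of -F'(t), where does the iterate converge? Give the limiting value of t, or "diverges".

0

F'(t) = 6t(t + 5), so F'(-1) = -24.
Gradient descent moves in the -F' direction, i.e. t is increasing.
The nearest critical point in that direction is t = 0, where F'' = 30 > 0 (a local minimum). The iterate converges there.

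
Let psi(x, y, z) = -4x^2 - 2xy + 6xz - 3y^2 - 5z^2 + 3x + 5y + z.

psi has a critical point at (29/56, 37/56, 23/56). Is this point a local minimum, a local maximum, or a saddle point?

The Hessian is constant: H = [[-8, -2, 6], [-2, -6, 0], [6, 0, -10]].
Leading principal minors: Δ₁ = -8, Δ₂ = 44, Δ₃ = -224.
The minors alternate sign starting negative (−, +, −), so H is negative definite: a local maximum.

local maximum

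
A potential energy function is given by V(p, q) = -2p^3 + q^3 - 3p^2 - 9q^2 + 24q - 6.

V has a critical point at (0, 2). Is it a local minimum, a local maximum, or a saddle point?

local maximum

The mixed partial ∂²V/∂p∂q is 0, so the Hessian at any point is diag(V_pp, V_qq) = diag(-6(2p + 1), 6(q - 3)).
At (0, 2): H = diag(-6, -6).
Both eigenvalues are negative, so H is negative definite: a local maximum.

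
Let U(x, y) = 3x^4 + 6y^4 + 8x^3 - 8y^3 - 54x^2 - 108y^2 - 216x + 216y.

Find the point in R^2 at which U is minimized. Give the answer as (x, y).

U(x,y) separates as P(x) + Q(y), so its minimum is min P + min Q.
P'(x) = 12(x - 3)(x + 2)(x + 3) vanishes at x ∈ {-3, -2, 3}; Q'(y) = 24(y - 3)(y - 1)(y + 3) vanishes at y ∈ {-3, 1, 3}.
Local minima of P (where P''>0): P(-3)=189, P(3)=-675. Local minima of Q: Q(-3)=-918, Q(3)=-54.
So the global minimum of U is P(3) + Q(-3) = -675 − 918 = -1593, attained at (3, -3).

(3, -3)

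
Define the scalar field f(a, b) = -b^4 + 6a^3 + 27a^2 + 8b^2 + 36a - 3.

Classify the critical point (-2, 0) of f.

The mixed partial ∂²f/∂a∂b is 0, so the Hessian at any point is diag(f_aa, f_bb) = diag(18(2a + 3), 4(-3b^2 + 4)).
At (-2, 0): H = diag(-18, 16).
The eigenvalues have opposite signs, so H is indefinite: a saddle point.

saddle point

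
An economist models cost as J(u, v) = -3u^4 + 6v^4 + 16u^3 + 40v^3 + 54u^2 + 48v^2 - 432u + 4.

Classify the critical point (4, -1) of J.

local maximum

The mixed partial ∂²J/∂u∂v is 0, so the Hessian at any point is diag(J_uu, J_vv) = diag(12(-3u^2 + 8u + 9), 24(3v^2 + 10v + 4)).
At (4, -1): H = diag(-84, -72).
Both eigenvalues are negative, so H is negative definite: a local maximum.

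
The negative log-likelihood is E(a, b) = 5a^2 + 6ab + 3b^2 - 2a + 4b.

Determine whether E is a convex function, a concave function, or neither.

convex

E is quadratic, so its Hessian is the constant matrix H = [[10, 6], [6, 6]].
det(H) = 24, tr(H) = 16.
det(H) > 0 and tr(H) > 0, so H is positive definite everywhere: convex.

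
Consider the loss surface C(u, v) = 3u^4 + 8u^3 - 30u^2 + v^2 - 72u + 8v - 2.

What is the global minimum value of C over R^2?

C(u,v) separates as P(u) + Q(v) − 2, so its minimum is min P + min Q − 2.
P'(u) = 12(u - 2)(u + 1)(u + 3) vanishes at u ∈ {-3, -1, 2}; Q'(v) = 2v + 8 vanishes at v ∈ {-4}.
Local minima of P (where P''>0): P(-3)=-27, P(2)=-152. Local minima of Q: Q(-4)=-16.
So the global minimum of C is P(2) + Q(-4) − 2 = -152 − 16 − 2 = -170, attained at (2, -4).

-170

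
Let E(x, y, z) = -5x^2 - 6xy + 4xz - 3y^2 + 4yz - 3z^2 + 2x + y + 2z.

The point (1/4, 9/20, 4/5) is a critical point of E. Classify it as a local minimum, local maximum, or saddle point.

The Hessian is constant: H = [[-10, -6, 4], [-6, -6, 4], [4, 4, -6]].
Leading principal minors: Δ₁ = -10, Δ₂ = 24, Δ₃ = -80.
The minors alternate sign starting negative (−, +, −), so H is negative definite: a local maximum.

local maximum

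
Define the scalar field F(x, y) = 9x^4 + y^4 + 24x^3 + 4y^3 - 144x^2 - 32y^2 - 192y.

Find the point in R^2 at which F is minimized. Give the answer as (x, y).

(-4, 4)

F(x,y) separates as P(x) + Q(y), so its minimum is min P + min Q.
P'(x) = 36x(x - 2)(x + 4) vanishes at x ∈ {-4, 0, 2}; Q'(y) = 4(y - 4)(y + 3)(y + 4) vanishes at y ∈ {-4, -3, 4}.
Local minima of P (where P''>0): P(-4)=-1536, P(2)=-240. Local minima of Q: Q(-4)=256, Q(4)=-768.
So the global minimum of F is P(-4) + Q(4) = -1536 − 768 = -2304, attained at (-4, 4).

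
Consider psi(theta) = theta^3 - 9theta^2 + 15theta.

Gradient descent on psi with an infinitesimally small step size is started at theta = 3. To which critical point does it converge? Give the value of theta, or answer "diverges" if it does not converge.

psi'(theta) = 3(theta - 5)(theta - 1), so psi'(3) = -12.
Gradient descent moves in the -psi' direction, i.e. theta is increasing.
The nearest critical point in that direction is theta = 5, where psi'' = 12 > 0 (a local minimum). The iterate converges there.

5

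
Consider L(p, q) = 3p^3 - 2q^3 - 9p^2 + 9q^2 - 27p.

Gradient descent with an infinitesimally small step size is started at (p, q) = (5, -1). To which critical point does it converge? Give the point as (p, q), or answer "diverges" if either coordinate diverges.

(3, 0)

L is separable, so gradient descent decouples: p follows -∂L/∂p, q follows -∂L/∂q.
∂L/∂p = 9(p - 3)(p + 1); at p=5 this is 108, so p decreases.
∂L/∂q = -6q(q - 3); at q=-1 this is -24, so q increases.
p converges to its nearest critical value 3 (a local min of the p-part); q converges to 0. The iterate converges to (3, 0).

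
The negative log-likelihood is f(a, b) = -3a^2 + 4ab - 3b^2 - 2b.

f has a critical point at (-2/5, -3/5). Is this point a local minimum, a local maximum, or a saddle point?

The Hessian of f is constant: H = [[-6, 4], [4, -6]].
det(H) = (-6)·(-6) − 4² = 20.
det(H) > 0 and tr(H) = -12 < 0, so H is negative definite and the point is a local maximum.

local maximum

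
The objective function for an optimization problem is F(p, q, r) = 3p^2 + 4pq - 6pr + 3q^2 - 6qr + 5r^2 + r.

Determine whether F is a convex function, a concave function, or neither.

F is quadratic, so its Hessian is the constant matrix H = [[6, 4, -6], [4, 6, -6], [-6, -6, 10]].
Leading principal minors: 6, 20, 56.
All positive ⇒ H ≻ 0 ⇒ convex.

convex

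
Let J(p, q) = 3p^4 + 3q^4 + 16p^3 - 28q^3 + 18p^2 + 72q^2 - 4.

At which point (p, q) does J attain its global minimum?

J(p,q) separates as A(p) + B(q) − 4, so its minimum is min A + min B − 4.
A'(p) = 12p(p + 1)(p + 3) vanishes at p ∈ {-3, -1, 0}; B'(q) = 12q(q - 4)(q - 3) vanishes at q ∈ {0, 3, 4}.
Local minima of A (where A''>0): A(-3)=-27, A(0)=0. Local minima of B: B(0)=0, B(4)=128.
So the global minimum of J is A(-3) + B(0) − 4 = -27 + 0 − 4 = -31, attained at (-3, 0).

(-3, 0)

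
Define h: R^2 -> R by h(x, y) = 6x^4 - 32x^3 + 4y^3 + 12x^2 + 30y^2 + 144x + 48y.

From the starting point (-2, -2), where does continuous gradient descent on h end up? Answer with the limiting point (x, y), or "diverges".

(-1, -1)

h is separable, so gradient descent decouples: x follows -∂h/∂x, y follows -∂h/∂y.
∂h/∂x = 24(x - 3)(x - 2)(x + 1); at x=-2 this is -480, so x increases.
∂h/∂y = 12(y + 1)(y + 4); at y=-2 this is -24, so y increases.
x converges to its nearest critical value -1 (a local min of the x-part); y converges to -1. The iterate converges to (-1, -1).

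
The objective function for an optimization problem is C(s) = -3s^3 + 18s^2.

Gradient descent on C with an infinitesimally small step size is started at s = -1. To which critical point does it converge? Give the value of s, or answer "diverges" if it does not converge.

0

C'(s) = -9s(s - 4), so C'(-1) = -45.
Gradient descent moves in the -C' direction, i.e. s is increasing.
The nearest critical point in that direction is s = 0, where C'' = 36 > 0 (a local minimum). The iterate converges there.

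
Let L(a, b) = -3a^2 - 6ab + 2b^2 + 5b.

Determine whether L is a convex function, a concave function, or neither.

neither

L is quadratic, so its Hessian is the constant matrix H = [[-6, -6], [-6, 4]].
det(H) = -60, tr(H) = -2.
det(H) < 0, so H is indefinite: neither convex nor concave.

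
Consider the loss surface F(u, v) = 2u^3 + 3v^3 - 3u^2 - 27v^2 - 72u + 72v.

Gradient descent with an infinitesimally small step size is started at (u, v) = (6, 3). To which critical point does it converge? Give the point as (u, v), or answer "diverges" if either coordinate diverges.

F is separable, so gradient descent decouples: u follows -∂F/∂u, v follows -∂F/∂v.
∂F/∂u = 6(u - 4)(u + 3); at u=6 this is 108, so u decreases.
∂F/∂v = 9(v - 4)(v - 2); at v=3 this is -9, so v increases.
u converges to its nearest critical value 4 (a local min of the u-part); v converges to 4. The iterate converges to (4, 4).

(4, 4)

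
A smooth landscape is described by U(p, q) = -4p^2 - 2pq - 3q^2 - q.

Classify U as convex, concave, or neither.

U is quadratic, so its Hessian is the constant matrix H = [[-8, -2], [-2, -6]].
det(H) = 44, tr(H) = -14.
det(H) > 0 and tr(H) < 0, so H is negative definite everywhere: concave.

concave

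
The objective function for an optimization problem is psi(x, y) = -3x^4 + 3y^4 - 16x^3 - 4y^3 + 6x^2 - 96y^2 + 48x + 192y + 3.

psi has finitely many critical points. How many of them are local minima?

2

psi separates as a function of x plus a function of y, so ∇psi=0 decouples.
∂psi/∂x = -12(x - 1)(x + 1)(x + 4) = 0 at x ∈ {-4, -1, 1}; ∂psi/∂y = 12(y - 4)(y - 1)(y + 4) = 0 at y ∈ {-4, 1, 4}.
The Hessian is diagonal: diag(psi_xx, psi_yy). Second derivatives: psi_xx(-4)=-180, psi_xx(-1)=72, psi_xx(1)=-120; psi_yy(-4)=480, psi_yy(1)=-180, psi_yy(4)=288.
Local minima occur where both diagonal entries positive: (-1, -4), (-1, 4). Count: 2.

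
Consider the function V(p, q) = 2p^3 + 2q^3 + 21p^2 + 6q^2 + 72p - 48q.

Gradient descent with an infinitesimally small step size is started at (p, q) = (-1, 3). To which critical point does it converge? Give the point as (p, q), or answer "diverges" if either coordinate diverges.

V is separable, so gradient descent decouples: p follows -∂V/∂p, q follows -∂V/∂q.
∂V/∂p = 6(p + 3)(p + 4); at p=-1 this is 36, so p decreases.
∂V/∂q = 6(q - 2)(q + 4); at q=3 this is 42, so q decreases.
p converges to its nearest critical value -3 (a local min of the p-part); q converges to 2. The iterate converges to (-3, 2).

(-3, 2)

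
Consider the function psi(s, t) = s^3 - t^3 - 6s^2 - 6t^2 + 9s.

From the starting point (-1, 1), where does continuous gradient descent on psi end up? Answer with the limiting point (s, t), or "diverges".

diverges

psi is separable, so gradient descent decouples: s follows -∂psi/∂s, t follows -∂psi/∂t.
∂psi/∂s = 3(s - 3)(s - 1); at s=-1 this is 24, so s decreases.
∂psi/∂t = -3t(t + 4); at t=1 this is -15, so t increases.
The s-coordinate has no critical point in that direction and runs off to infinity.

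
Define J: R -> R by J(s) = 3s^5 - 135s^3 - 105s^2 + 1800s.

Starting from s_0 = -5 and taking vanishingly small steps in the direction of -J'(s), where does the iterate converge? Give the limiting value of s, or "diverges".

J'(s) = 15(s - 5)(s - 2)(s + 3)(s + 4), so J'(-5) = 2100.
Gradient descent moves in the -J' direction, i.e. s is decreasing.
There is no critical point below s=-5, and J' keeps the same sign, so the iterate runs off to −∞.

diverges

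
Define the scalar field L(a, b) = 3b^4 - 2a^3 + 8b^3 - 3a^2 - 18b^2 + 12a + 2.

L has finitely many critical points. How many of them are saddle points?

L separates as a function of a plus a function of b, so ∇L=0 decouples.
∂L/∂a = -6(a - 1)(a + 2) = 0 at a ∈ {-2, 1}; ∂L/∂b = 12b(b - 1)(b + 3) = 0 at b ∈ {-3, 0, 1}.
The Hessian is diagonal: diag(L_aa, L_bb). Second derivatives: L_aa(-2)=18, L_aa(1)=-18; L_bb(-3)=144, L_bb(0)=-36, L_bb(1)=48.
Saddle points occur where the two diagonal entries have opposite signs: (-2, 0), (1, -3), (1, 1). Count: 3.

3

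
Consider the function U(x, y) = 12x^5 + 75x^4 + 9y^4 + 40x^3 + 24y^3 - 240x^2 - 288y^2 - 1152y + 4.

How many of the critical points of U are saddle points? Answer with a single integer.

U separates as a function of x plus a function of y, so ∇U=0 decouples.
∂U/∂x = 60x(x - 1)(x + 2)(x + 4) = 0 at x ∈ {-4, -2, 0, 1}; ∂U/∂y = 36(y - 4)(y + 2)(y + 4) = 0 at y ∈ {-4, -2, 4}.
The Hessian is diagonal: diag(U_xx, U_yy). Second derivatives: U_xx(-4)=-2400, U_xx(-2)=720, U_xx(0)=-480, U_xx(1)=900; U_yy(-4)=576, U_yy(-2)=-432, U_yy(4)=1728.
Saddle points occur where the two diagonal entries have opposite signs: (-4, -4), (-4, 4), (-2, -2), (0, -4), (0, 4), (1, -2). Count: 6.

6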